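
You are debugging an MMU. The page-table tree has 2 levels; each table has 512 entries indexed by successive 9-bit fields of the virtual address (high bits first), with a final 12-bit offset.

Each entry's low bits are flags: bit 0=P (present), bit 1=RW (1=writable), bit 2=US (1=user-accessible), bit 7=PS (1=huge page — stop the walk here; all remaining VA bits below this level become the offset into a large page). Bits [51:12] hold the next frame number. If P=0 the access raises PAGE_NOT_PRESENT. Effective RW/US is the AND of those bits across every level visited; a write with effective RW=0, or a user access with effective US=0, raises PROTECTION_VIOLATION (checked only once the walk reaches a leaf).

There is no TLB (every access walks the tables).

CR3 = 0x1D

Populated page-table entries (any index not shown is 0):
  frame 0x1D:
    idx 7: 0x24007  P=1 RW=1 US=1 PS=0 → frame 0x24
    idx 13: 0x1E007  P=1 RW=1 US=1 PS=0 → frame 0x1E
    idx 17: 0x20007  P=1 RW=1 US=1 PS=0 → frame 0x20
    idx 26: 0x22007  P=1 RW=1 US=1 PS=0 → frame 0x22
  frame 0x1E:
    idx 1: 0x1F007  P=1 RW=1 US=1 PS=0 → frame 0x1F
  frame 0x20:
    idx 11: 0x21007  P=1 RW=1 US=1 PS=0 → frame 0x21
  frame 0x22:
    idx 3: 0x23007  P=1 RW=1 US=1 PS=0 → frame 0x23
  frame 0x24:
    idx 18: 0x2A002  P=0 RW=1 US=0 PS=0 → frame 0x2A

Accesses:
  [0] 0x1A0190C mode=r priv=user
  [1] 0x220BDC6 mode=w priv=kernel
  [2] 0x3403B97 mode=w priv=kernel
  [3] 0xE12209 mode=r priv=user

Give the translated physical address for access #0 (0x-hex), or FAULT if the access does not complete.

Walk each access:
#0 VA=0x1A0190C (r,user):
  L0: frame=0x1D idx=13 entry=0x1E007 [P=1 RW=1 US=1 PS=0]
  L1: frame=0x1E idx=1 entry=0x1F007 [P=1 RW=1 US=1 PS=0]
  ⇒ phys 0x1F90C  [2 reads]
#1 VA=0x220BDC6 (w,kernel):
  L0: frame=0x1D idx=17 entry=0x20007 [P=1 RW=1 US=1 PS=0]
  L1: frame=0x20 idx=11 entry=0x21007 [P=1 RW=1 US=1 PS=0]
  ⇒ phys 0x21DC6  [2 reads]
#2 VA=0x3403B97 (w,kernel):
  L0: frame=0x1D idx=26 entry=0x22007 [P=1 RW=1 US=1 PS=0]
  L1: frame=0x22 idx=3 entry=0x23007 [P=1 RW=1 US=1 PS=0]
  ⇒ phys 0x23B97  [2 reads]
#3 VA=0xE12209 (r,user):
  L0: frame=0x1D idx=7 entry=0x24007 [P=1 RW=1 US=1 PS=0]
  L1: frame=0x24 idx=18 entry=0x2A002 [P=0 RW=1 US=0 PS=0]
  ✗ PAGE_NOT_PRESENT  [2 reads]

Access #0 PA: 0x1F90C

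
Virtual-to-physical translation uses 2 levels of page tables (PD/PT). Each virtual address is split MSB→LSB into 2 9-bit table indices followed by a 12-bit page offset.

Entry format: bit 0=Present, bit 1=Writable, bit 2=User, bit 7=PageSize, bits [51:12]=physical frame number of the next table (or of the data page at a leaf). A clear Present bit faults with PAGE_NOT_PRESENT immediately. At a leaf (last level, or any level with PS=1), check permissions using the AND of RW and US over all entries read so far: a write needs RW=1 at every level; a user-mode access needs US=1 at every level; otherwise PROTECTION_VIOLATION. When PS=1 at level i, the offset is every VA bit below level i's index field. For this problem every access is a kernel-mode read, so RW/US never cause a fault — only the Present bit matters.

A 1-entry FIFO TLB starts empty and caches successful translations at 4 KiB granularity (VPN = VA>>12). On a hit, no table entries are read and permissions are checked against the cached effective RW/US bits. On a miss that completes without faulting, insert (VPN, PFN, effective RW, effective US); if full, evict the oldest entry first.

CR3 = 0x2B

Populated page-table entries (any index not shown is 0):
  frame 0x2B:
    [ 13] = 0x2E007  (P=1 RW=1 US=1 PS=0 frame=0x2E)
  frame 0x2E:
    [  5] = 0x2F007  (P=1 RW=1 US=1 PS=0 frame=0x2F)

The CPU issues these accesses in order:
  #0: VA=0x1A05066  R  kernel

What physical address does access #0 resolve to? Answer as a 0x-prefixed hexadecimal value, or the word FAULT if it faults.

Per-access translation:
#0 VA=0x1A05066 (r,kernel):
  L0: frame=0x2B idx=13 entry=0x2E007 [P=1 RW=1 US=1 PS=0]
  L1: frame=0x2E idx=5 entry=0x2F007 [P=1 RW=1 US=1 PS=0]
  ✓ 0x2F066  — 2 lookups

Access #0 PA: 0x2F066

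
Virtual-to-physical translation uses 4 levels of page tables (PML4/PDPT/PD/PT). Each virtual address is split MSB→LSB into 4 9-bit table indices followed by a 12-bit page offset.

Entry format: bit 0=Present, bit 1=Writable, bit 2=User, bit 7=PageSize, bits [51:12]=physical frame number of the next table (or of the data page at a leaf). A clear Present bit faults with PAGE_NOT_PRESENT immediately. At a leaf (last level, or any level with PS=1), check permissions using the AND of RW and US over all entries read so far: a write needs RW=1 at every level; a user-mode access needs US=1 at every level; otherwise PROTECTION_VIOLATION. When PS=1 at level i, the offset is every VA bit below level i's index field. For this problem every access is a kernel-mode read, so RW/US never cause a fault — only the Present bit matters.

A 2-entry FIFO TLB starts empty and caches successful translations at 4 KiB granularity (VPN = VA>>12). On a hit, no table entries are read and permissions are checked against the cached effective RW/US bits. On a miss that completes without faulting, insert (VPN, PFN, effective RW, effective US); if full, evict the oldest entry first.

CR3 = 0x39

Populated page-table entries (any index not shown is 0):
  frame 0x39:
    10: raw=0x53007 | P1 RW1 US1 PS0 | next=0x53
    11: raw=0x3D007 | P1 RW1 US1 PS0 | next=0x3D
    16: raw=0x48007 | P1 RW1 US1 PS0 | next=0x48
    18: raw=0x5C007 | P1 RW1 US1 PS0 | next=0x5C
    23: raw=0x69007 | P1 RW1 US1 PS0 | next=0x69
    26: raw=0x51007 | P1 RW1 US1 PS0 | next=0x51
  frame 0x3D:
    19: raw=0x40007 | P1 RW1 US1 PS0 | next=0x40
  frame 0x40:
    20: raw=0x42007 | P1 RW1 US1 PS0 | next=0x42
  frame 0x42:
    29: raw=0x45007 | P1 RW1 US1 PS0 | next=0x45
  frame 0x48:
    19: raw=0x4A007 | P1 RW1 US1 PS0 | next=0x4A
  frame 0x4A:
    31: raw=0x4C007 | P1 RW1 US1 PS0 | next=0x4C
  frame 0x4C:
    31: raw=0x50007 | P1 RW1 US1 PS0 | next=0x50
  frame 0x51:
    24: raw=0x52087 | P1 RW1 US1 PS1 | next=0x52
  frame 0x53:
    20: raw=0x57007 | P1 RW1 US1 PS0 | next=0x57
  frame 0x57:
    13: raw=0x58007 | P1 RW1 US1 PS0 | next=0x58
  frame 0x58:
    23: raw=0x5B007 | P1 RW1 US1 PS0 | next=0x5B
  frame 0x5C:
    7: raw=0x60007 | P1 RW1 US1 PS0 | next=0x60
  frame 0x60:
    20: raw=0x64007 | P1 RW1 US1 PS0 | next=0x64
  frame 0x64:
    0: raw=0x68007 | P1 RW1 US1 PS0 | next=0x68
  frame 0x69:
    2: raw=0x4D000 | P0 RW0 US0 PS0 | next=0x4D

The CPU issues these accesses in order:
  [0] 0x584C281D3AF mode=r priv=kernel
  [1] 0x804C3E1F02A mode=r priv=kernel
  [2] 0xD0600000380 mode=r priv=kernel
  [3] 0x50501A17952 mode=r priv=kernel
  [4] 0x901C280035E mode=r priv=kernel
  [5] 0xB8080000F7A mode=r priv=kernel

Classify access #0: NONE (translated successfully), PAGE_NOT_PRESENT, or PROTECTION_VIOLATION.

Walk each access:
#0 VA=0x584C281D3AF (r,kernel):
  L0 @0x39[11] → 0x3D007  P=1,RW=1,US=1,PS=0
  L1 @0x3D[19] → 0x40007  P=1,RW=1,US=1,PS=0
  L2 @0x40[20] → 0x42007  P=1,RW=1,US=1,PS=0
  L3 @0x42[29] → 0x45007  P=1,RW=1,US=1,PS=0
  ✓ 0x453AF  — 4 lookups
#1 VA=0x804C3E1F02A (r,kernel):
  L0 @0x39[16] → 0x48007  P=1,RW=1,US=1,PS=0
  L1 @0x48[19] → 0x4A007  P=1,RW=1,US=1,PS=0
  L2 @0x4A[31] → 0x4C007  P=1,RW=1,US=1,PS=0
  L3 @0x4C[31] → 0x50007  P=1,RW=1,US=1,PS=0
  ✓ 0x5002A  — 4 lookups
#2 VA=0xD0600000380 (r,kernel):
  L0 @0x39[26] → 0x51007  P=1,RW=1,US=1,PS=0
  L1 @0x51[24] → 0x52087  P=1,RW=1,US=1,PS=1
  ✓ 0x52380 (huge @L1)  — 2 lookups
#3 VA=0x50501A17952 (r,kernel):
  L0 @0x39[10] → 0x53007  P=1,RW=1,US=1,PS=0
  L1 @0x53[20] → 0x57007  P=1,RW=1,US=1,PS=0
  L2 @0x57[13] → 0x58007  P=1,RW=1,US=1,PS=0
  L3 @0x58[23] → 0x5B007  P=1,RW=1,US=1,PS=0
  ✓ 0x5B952  — 4 lookups
#4 VA=0x901C280035E (r,kernel):
  L0 @0x39[18] → 0x5C007  P=1,RW=1,US=1,PS=0
  L1 @0x5C[7] → 0x60007  P=1,RW=1,US=1,PS=0
  L2 @0x60[20] → 0x64007  P=1,RW=1,US=1,PS=0
  L3 @0x64[0] → 0x68007  P=1,RW=1,US=1,PS=0
  ✓ 0x6835E  — 4 lookups
#5 VA=0xB8080000F7A (r,kernel):
  L0 @0x39[23] → 0x69007  P=1,RW=1,US=1,PS=0
  L1 @0x69[2] → 0x4D000  P=0,RW=0,US=0,PS=0
  ✗ PAGE_NOT_PRESENT  [2 reads]

Access #0 fault: NONE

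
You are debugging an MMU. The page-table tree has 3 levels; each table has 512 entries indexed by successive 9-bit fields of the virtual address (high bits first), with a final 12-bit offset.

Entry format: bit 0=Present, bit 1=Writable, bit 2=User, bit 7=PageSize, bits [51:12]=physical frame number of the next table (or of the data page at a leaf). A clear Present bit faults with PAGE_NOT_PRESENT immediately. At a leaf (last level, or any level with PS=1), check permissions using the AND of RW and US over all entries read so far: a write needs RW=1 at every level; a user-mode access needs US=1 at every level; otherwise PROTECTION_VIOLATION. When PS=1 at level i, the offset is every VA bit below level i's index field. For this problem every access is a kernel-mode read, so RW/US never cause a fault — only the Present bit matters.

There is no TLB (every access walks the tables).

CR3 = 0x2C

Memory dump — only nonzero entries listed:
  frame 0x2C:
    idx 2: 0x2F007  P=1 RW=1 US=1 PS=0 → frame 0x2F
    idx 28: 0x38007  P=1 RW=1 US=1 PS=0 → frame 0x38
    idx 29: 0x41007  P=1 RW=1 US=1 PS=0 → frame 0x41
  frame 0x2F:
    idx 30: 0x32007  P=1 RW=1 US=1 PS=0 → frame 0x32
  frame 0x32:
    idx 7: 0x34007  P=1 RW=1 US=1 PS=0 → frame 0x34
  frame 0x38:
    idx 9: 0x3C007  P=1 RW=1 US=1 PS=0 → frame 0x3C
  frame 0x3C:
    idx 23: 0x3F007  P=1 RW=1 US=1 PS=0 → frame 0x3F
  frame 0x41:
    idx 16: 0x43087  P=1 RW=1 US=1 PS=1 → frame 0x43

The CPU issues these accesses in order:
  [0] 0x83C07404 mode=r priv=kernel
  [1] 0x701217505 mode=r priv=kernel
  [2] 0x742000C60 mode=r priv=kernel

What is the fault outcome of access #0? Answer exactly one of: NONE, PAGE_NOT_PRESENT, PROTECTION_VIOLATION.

Per-access translation:
#0 VA=0x83C07404 (r,kernel):
  L0: frame=0x2C idx=2 entry=0x2F007 [P=1 RW=1 US=1 PS=0]
  L1: frame=0x2F idx=30 entry=0x32007 [P=1 RW=1 US=1 PS=0]
  L2: frame=0x32 idx=7 entry=0x34007 [P=1 RW=1 US=1 PS=0]
  ✓ 0x34404  — 3 lookups
#1 VA=0x701217505 (r,kernel):
  L0: frame=0x2C idx=28 entry=0x38007 [P=1 RW=1 US=1 PS=0]
  L1: frame=0x38 idx=9 entry=0x3C007 [P=1 RW=1 US=1 PS=0]
  L2: frame=0x3C idx=23 entry=0x3F007 [P=1 RW=1 US=1 PS=0]
  ✓ 0x3F505  — 3 lookups
#2 VA=0x742000C60 (r,kernel):
  L0: frame=0x2C idx=29 entry=0x41007 [P=1 RW=1 US=1 PS=0]
  L1: frame=0x41 idx=16 entry=0x43087 [P=1 RW=1 US=1 PS=1]
  ✓ 0x43C60 (huge @L1)  — 2 lookups

Access #0 fault: NONE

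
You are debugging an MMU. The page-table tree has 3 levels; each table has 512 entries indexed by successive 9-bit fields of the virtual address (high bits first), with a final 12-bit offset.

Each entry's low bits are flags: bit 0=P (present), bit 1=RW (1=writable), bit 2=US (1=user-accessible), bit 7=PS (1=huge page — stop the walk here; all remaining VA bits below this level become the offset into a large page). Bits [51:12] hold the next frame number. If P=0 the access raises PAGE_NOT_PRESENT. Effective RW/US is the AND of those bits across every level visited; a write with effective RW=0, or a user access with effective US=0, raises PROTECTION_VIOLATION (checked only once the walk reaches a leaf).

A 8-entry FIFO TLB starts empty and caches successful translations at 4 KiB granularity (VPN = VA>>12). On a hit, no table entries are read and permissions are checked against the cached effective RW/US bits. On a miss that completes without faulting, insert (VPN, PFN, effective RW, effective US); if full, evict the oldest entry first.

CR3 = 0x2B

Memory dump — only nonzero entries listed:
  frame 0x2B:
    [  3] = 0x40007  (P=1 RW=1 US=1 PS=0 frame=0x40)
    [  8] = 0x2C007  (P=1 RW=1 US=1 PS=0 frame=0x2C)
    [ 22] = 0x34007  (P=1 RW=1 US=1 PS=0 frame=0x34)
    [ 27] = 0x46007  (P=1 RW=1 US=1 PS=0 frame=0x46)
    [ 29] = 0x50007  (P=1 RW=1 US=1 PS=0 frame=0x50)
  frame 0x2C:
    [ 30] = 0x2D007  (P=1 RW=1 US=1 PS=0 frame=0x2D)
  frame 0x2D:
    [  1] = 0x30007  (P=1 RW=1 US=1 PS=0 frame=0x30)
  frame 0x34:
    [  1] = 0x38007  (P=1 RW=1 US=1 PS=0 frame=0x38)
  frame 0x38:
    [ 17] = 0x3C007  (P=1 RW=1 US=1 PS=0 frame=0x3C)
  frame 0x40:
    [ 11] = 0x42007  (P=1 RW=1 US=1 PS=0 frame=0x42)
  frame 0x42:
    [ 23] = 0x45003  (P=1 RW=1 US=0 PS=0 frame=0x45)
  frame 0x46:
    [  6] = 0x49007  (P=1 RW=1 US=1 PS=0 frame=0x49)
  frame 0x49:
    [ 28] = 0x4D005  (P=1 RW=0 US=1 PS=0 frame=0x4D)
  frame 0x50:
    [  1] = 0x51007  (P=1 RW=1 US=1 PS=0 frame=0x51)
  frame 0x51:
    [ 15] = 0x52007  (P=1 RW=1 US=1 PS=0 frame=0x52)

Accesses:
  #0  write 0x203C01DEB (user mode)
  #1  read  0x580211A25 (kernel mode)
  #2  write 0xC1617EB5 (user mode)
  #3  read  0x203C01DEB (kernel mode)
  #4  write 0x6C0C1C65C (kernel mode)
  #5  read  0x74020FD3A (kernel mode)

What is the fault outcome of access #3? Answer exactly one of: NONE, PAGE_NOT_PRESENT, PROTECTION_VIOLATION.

Per-access translation:
#0 VA=0x203C01DEB (w,user):
  L0 @0x2B[8] → 0x2C007  P=1,RW=1,US=1,PS=0
  L1 @0x2C[30] → 0x2D007  P=1,RW=1,US=1,PS=0
  L2 @0x2D[1] → 0x30007  P=1,RW=1,US=1,PS=0
  → PA=0x30DEB  (3 entries read)
#1 VA=0x580211A25 (r,kernel):
  L0 @0x2B[22] → 0x34007  P=1,RW=1,US=1,PS=0
  L1 @0x34[1] → 0x38007  P=1,RW=1,US=1,PS=0
  L2 @0x38[17] → 0x3C007  P=1,RW=1,US=1,PS=0
  → PA=0x3CA25  (3 entries read)
#2 VA=0xC1617EB5 (w,user):
  L0 @0x2B[3] → 0x40007  P=1,RW=1,US=1,PS=0
  L1 @0x40[11] → 0x42007  P=1,RW=1,US=1,PS=0
  L2 @0x42[23] → 0x45003  P=1,RW=1,US=0,PS=0
  ✗ PROTECTION_VIOLATION  [3 reads]
#3 VA=0x203C01DEB (r,kernel):
  TLB hit vpn=0x203C01 → PA=0x30DEB
#4 VA=0x6C0C1C65C (w,kernel):
  L0 @0x2B[27] → 0x46007  P=1,RW=1,US=1,PS=0
  L1 @0x46[6] → 0x49007  P=1,RW=1,US=1,PS=0
  L2 @0x49[28] → 0x4D005  P=1,RW=0,US=1,PS=0
  ✗ PROTECTION_VIOLATION  [3 reads]
#5 VA=0x74020FD3A (r,kernel):
  L0 @0x2B[29] → 0x50007  P=1,RW=1,US=1,PS=0
  L1 @0x50[1] → 0x51007  P=1,RW=1,US=1,PS=0
  L2 @0x51[15] → 0x52007  P=1,RW=1,US=1,PS=0
  → PA=0x52D3A  (3 entries read)

Access #3 fault: NONE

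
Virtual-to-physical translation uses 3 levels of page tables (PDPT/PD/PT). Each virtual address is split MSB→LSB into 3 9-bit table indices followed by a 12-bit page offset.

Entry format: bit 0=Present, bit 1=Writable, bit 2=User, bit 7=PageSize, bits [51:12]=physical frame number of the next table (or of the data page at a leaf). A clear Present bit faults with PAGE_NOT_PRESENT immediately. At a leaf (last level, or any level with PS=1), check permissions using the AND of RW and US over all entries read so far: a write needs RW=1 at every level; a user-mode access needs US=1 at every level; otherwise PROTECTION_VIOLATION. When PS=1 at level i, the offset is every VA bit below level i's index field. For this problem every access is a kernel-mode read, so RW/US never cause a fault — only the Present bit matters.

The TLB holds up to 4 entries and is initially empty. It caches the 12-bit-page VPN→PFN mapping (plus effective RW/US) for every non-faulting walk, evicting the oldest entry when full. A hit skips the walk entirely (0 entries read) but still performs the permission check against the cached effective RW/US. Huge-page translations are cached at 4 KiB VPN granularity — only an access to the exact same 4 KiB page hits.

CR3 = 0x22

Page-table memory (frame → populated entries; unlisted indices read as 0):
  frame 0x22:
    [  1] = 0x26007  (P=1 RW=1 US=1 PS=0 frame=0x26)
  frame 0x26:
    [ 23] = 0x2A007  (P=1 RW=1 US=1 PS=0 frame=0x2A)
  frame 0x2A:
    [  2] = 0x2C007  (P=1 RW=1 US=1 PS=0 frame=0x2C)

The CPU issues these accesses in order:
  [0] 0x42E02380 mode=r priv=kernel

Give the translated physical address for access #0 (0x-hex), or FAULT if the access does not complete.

Trace:
#0 VA=0x42E02380 (r,kernel):
  [0] read 0x22 idx=1: raw=0x26007 flags P=1 W=1 U=1 S=0
  [1] read 0x26 idx=23: raw=0x2A007 flags P=1 W=1 U=1 S=0
  [2] read 0x2A idx=2: raw=0x2C007 flags P=1 W=1 U=1 S=0
  ⇒ phys 0x2C380  [3 reads]

Access #0 PA: 0x2C380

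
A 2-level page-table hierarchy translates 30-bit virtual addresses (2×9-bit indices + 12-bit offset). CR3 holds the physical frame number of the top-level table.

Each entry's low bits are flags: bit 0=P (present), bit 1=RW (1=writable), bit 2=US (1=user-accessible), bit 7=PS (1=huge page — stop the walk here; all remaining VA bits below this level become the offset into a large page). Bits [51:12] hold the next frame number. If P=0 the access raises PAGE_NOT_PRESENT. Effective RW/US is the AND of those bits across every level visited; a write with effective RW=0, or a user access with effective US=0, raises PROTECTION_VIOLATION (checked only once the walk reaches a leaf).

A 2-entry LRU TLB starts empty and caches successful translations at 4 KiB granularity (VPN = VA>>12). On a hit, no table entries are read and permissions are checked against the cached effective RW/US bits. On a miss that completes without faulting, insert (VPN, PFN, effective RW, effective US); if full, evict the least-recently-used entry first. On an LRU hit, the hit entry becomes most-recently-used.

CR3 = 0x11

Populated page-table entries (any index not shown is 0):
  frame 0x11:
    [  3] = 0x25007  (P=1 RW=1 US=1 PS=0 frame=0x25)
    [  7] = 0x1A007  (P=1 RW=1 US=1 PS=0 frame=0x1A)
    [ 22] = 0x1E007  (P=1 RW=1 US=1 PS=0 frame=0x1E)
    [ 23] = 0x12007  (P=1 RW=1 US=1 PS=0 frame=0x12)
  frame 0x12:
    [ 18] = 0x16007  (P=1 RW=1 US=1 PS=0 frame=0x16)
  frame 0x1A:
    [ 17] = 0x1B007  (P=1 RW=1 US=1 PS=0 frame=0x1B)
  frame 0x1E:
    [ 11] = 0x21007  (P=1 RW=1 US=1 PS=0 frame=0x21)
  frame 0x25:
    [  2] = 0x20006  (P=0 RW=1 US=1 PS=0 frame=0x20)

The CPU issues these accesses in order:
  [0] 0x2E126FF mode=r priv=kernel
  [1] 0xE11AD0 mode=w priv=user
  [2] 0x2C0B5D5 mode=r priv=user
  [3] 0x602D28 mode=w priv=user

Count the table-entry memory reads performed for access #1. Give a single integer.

Walk each access:
#0 VA=0x2E126FF (r,kernel):
  lvl0: tbl 0x11, slot 23 ⇒ 0x12007 (P1/RW1/US1/PS0)
  lvl1: tbl 0x12, slot 18 ⇒ 0x16007 (P1/RW1/US1/PS0)
  ⇒ phys 0x166FF  [2 reads]
#1 VA=0xE11AD0 (w,user):
  lvl0: tbl 0x11, slot 7 ⇒ 0x1A007 (P1/RW1/US1/PS0)
  lvl1: tbl 0x1A, slot 17 ⇒ 0x1B007 (P1/RW1/US1/PS0)
  ⇒ phys 0x1BAD0  [2 reads]
#2 VA=0x2C0B5D5 (r,user):
  lvl0: tbl 0x11, slot 22 ⇒ 0x1E007 (P1/RW1/US1/PS0)
  lvl1: tbl 0x1E, slot 11 ⇒ 0x21007 (P1/RW1/US1/PS0)
  ⇒ phys 0x215D5  [2 reads]
#3 VA=0x602D28 (w,user):
  lvl0: tbl 0x11, slot 3 ⇒ 0x25007 (P1/RW1/US1/PS0)
  lvl1: tbl 0x25, slot 2 ⇒ 0x20006 (P0/RW1/US1/PS0)
  ✗ PAGE_NOT_PRESENT  [2 reads]

Entries read for #1: 2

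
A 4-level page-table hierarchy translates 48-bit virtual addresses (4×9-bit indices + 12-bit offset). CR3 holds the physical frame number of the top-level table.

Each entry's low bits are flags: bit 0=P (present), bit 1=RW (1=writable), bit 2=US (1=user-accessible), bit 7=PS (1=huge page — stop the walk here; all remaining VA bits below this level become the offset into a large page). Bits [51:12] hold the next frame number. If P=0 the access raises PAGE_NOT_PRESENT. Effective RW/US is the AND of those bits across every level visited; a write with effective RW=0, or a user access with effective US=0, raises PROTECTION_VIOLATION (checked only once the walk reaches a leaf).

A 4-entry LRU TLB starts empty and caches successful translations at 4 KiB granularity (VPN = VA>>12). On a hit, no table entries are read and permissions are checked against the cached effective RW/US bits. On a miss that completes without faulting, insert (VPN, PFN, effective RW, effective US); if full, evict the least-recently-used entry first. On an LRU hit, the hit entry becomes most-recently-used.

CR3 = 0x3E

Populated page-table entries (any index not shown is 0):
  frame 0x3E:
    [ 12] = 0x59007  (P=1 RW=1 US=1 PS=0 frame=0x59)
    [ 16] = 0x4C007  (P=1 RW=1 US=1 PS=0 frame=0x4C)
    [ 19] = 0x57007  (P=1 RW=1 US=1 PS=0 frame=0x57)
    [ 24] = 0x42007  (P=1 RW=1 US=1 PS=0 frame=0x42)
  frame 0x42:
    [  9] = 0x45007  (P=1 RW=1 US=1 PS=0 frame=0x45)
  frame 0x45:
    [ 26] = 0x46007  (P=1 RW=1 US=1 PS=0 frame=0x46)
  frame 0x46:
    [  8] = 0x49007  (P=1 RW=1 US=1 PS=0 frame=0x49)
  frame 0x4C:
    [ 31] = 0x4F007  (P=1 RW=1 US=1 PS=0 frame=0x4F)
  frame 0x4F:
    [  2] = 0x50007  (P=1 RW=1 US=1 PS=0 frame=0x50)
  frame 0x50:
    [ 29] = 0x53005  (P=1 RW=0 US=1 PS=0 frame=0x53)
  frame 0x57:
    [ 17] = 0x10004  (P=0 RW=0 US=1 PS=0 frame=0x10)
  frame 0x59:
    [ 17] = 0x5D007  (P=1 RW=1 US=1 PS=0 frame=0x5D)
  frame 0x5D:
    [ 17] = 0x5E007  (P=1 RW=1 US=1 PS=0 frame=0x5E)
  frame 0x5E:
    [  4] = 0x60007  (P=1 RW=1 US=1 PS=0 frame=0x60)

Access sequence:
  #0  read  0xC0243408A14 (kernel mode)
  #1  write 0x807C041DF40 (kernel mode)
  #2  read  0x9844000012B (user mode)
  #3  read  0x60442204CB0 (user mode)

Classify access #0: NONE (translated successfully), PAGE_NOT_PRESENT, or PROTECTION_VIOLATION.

Trace:
#0 VA=0xC0243408A14 (r,kernel):
  L0 @0x3E[24] → 0x42007  P=1,RW=1,US=1,PS=0
  L1 @0x42[9] → 0x45007  P=1,RW=1,US=1,PS=0
  L2 @0x45[26] → 0x46007  P=1,RW=1,US=1,PS=0
  L3 @0x46[8] → 0x49007  P=1,RW=1,US=1,PS=0
  ⇒ phys 0x49A14  [4 reads]
#1 VA=0x807C041DF40 (w,kernel):
  L0 @0x3E[16] → 0x4C007  P=1,RW=1,US=1,PS=0
  L1 @0x4C[31] → 0x4F007  P=1,RW=1,US=1,PS=0
  L2 @0x4F[2] → 0x50007  P=1,RW=1,US=1,PS=0
  L3 @0x50[29] → 0x53005  P=1,RW=0,US=1,PS=0
  ✗ PROTECTION_VIOLATION  [4 reads]
#2 VA=0x9844000012B (r,user):
  L0 @0x3E[19] → 0x57007  P=1,RW=1,US=1,PS=0
  L1 @0x57[17] → 0x10004  P=0,RW=0,US=1,PS=0
  ✗ PAGE_NOT_PRESENT  [2 reads]
#3 VA=0x60442204CB0 (r,user):
  L0 @0x3E[12] → 0x59007  P=1,RW=1,US=1,PS=0
  L1 @0x59[17] → 0x5D007  P=1,RW=1,US=1,PS=0
  L2 @0x5D[17] → 0x5E007  P=1,RW=1,US=1,PS=0
  L3 @0x5E[4] → 0x60007  P=1,RW=1,US=1,PS=0
  ⇒ phys 0x60CB0  [4 reads]

Access #0 fault: NONE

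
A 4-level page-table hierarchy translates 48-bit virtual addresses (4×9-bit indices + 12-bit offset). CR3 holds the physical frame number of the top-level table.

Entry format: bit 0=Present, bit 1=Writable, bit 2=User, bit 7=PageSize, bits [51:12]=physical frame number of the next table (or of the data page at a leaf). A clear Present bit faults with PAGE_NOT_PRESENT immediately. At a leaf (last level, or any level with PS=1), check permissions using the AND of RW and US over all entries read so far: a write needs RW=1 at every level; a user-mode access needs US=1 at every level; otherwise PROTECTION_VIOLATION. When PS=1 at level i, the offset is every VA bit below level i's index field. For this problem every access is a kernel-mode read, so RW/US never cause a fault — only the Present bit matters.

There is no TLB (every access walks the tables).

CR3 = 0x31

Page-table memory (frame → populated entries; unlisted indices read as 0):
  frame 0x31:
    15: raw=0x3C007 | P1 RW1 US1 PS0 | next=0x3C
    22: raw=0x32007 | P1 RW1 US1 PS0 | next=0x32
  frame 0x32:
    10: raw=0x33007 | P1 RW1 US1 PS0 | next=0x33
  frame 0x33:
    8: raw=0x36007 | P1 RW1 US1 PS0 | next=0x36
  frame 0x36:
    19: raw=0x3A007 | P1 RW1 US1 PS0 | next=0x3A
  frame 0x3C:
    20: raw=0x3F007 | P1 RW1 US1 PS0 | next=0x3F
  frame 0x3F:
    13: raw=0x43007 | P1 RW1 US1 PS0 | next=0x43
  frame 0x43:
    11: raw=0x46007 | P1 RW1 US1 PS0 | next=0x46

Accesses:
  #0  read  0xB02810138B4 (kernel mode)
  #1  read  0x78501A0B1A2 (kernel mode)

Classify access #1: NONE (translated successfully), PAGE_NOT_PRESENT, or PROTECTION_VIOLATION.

Per-access translation:
#0 VA=0xB02810138B4 (r,kernel):
  L0 @0x31[22] → 0x32007  P=1,RW=1,US=1,PS=0
  L1 @0x32[10] → 0x33007  P=1,RW=1,US=1,PS=0
  L2 @0x33[8] → 0x36007  P=1,RW=1,US=1,PS=0
  L3 @0x36[19] → 0x3A007  P=1,RW=1,US=1,PS=0
  ⇒ phys 0x3A8B4  [4 reads]
#1 VA=0x78501A0B1A2 (r,kernel):
  L0 @0x31[15] → 0x3C007  P=1,RW=1,US=1,PS=0
  L1 @0x3C[20] → 0x3F007  P=1,RW=1,US=1,PS=0
  L2 @0x3F[13] → 0x43007  P=1,RW=1,US=1,PS=0
  L3 @0x43[11] → 0x46007  P=1,RW=1,US=1,PS=0
  ⇒ phys 0x461A2  [4 reads]

Access #1 fault: NONE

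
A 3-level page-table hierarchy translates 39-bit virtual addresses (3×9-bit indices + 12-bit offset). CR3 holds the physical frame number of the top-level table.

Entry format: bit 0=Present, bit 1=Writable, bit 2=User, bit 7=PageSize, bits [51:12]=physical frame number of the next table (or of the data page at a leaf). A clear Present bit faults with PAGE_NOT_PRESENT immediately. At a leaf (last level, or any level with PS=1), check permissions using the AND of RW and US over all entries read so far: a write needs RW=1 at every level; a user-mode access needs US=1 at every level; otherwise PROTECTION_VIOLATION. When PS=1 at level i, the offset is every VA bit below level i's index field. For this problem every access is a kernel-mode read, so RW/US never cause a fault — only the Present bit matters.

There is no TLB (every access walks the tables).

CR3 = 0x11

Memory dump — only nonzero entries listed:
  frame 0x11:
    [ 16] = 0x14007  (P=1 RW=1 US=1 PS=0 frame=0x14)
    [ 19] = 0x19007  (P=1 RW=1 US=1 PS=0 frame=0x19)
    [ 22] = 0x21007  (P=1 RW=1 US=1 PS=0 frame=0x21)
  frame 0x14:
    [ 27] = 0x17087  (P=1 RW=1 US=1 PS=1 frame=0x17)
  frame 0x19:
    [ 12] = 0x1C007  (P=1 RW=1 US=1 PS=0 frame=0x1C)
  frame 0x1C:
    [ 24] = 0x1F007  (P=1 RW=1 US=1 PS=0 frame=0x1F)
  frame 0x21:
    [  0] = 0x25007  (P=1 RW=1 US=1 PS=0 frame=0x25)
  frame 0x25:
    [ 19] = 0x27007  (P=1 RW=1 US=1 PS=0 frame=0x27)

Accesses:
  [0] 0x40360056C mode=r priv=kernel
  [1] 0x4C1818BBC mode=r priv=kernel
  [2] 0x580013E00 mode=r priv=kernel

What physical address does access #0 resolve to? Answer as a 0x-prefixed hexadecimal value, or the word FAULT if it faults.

Walk each access:
#0 VA=0x40360056C (r,kernel):
  lvl0: tbl 0x11, slot 16 ⇒ 0x14007 (P1/RW1/US1/PS0)
  lvl1: tbl 0x14, slot 27 ⇒ 0x17087 (P1/RW1/US1/PS1)
  → PA=0x1756C (huge @L1)  (2 entries read)
#1 VA=0x4C1818BBC (r,kernel):
  lvl0: tbl 0x11, slot 19 ⇒ 0x19007 (P1/RW1/US1/PS0)
  lvl1: tbl 0x19, slot 12 ⇒ 0x1C007 (P1/RW1/US1/PS0)
  lvl2: tbl 0x1C, slot 24 ⇒ 0x1F007 (P1/RW1/US1/PS0)
  → PA=0x1FBBC  (3 entries read)
#2 VA=0x580013E00 (r,kernel):
  lvl0: tbl 0x11, slot 22 ⇒ 0x21007 (P1/RW1/US1/PS0)
  lvl1: tbl 0x21, slot 0 ⇒ 0x25007 (P1/RW1/US1/PS0)
  lvl2: tbl 0x25, slot 19 ⇒ 0x27007 (P1/RW1/US1/PS0)
  → PA=0x27E00  (3 entries read)

Access #0 PA: 0x1756C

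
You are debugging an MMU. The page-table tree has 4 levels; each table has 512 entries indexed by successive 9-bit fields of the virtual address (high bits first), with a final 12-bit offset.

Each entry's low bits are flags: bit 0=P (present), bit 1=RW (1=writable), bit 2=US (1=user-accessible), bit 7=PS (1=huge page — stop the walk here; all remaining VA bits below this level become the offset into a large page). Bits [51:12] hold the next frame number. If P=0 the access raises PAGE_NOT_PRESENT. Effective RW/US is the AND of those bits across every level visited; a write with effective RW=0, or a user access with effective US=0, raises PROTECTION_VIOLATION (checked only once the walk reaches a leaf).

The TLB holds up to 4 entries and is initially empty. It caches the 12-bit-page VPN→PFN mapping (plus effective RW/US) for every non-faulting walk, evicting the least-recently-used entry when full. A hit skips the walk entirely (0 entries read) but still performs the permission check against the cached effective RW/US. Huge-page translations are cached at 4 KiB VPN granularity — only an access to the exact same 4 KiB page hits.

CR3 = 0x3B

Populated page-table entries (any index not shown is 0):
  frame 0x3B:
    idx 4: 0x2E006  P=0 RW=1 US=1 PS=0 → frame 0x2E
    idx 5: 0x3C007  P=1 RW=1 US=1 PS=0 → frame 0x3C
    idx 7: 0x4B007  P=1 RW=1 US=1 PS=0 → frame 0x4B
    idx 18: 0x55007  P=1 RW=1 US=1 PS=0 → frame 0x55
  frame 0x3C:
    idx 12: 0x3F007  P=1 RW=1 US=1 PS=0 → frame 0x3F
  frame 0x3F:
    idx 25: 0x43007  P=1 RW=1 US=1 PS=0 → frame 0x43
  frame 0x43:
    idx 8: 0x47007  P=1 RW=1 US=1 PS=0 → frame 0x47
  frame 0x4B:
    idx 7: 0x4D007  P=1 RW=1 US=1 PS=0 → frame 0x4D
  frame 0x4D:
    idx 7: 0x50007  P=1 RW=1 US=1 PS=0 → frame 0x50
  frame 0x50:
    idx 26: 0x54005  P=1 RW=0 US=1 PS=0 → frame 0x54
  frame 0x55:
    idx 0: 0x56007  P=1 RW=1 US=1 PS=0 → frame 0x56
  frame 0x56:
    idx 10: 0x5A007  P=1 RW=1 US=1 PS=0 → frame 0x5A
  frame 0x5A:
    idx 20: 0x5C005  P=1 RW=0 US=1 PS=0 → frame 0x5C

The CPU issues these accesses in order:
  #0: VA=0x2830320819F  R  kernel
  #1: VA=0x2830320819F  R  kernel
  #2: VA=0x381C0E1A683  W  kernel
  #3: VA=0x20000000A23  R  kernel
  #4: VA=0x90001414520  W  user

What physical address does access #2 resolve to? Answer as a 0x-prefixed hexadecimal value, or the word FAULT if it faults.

Walk each access:
#0 VA=0x2830320819F (r,kernel):
  [0] read 0x3B idx=5: raw=0x3C007 flags P=1 W=1 U=1 S=0
  [1] read 0x3C idx=12: raw=0x3F007 flags P=1 W=1 U=1 S=0
  [2] read 0x3F idx=25: raw=0x43007 flags P=1 W=1 U=1 S=0
  [3] read 0x43 idx=8: raw=0x47007 flags P=1 W=1 U=1 S=0
  ⇒ phys 0x4719F  [4 reads]
#1 VA=0x2830320819F (r,kernel):
  TLB hit vpn=0x28303208 → PA=0x4719F
#2 VA=0x381C0E1A683 (w,kernel):
  [0] read 0x3B idx=7: raw=0x4B007 flags P=1 W=1 U=1 S=0
  [1] read 0x4B idx=7: raw=0x4D007 flags P=1 W=1 U=1 S=0
  [2] read 0x4D idx=7: raw=0x50007 flags P=1 W=1 U=1 S=0
  [3] read 0x50 idx=26: raw=0x54005 flags P=1 W=0 U=1 S=0
  → PROTECTION_VIOLATION  (4 entries read)
#3 VA=0x20000000A23 (r,kernel):
  [0] read 0x3B idx=4: raw=0x2E006 flags P=0 W=1 U=1 S=0
  → PAGE_NOT_PRESENT  (1 entries read)
#4 VA=0x90001414520 (w,user):
  [0] read 0x3B idx=18: raw=0x55007 flags P=1 W=1 U=1 S=0
  [1] read 0x55 idx=0: raw=0x56007 flags P=1 W=1 U=1 S=0
  [2] read 0x56 idx=10: raw=0x5A007 flags P=1 W=1 U=1 S=0
  [3] read 0x5A idx=20: raw=0x5C005 flags P=1 W=0 U=1 S=0
  → PROTECTION_VIOLATION  (4 entries read)

Access #2 PA: FAULT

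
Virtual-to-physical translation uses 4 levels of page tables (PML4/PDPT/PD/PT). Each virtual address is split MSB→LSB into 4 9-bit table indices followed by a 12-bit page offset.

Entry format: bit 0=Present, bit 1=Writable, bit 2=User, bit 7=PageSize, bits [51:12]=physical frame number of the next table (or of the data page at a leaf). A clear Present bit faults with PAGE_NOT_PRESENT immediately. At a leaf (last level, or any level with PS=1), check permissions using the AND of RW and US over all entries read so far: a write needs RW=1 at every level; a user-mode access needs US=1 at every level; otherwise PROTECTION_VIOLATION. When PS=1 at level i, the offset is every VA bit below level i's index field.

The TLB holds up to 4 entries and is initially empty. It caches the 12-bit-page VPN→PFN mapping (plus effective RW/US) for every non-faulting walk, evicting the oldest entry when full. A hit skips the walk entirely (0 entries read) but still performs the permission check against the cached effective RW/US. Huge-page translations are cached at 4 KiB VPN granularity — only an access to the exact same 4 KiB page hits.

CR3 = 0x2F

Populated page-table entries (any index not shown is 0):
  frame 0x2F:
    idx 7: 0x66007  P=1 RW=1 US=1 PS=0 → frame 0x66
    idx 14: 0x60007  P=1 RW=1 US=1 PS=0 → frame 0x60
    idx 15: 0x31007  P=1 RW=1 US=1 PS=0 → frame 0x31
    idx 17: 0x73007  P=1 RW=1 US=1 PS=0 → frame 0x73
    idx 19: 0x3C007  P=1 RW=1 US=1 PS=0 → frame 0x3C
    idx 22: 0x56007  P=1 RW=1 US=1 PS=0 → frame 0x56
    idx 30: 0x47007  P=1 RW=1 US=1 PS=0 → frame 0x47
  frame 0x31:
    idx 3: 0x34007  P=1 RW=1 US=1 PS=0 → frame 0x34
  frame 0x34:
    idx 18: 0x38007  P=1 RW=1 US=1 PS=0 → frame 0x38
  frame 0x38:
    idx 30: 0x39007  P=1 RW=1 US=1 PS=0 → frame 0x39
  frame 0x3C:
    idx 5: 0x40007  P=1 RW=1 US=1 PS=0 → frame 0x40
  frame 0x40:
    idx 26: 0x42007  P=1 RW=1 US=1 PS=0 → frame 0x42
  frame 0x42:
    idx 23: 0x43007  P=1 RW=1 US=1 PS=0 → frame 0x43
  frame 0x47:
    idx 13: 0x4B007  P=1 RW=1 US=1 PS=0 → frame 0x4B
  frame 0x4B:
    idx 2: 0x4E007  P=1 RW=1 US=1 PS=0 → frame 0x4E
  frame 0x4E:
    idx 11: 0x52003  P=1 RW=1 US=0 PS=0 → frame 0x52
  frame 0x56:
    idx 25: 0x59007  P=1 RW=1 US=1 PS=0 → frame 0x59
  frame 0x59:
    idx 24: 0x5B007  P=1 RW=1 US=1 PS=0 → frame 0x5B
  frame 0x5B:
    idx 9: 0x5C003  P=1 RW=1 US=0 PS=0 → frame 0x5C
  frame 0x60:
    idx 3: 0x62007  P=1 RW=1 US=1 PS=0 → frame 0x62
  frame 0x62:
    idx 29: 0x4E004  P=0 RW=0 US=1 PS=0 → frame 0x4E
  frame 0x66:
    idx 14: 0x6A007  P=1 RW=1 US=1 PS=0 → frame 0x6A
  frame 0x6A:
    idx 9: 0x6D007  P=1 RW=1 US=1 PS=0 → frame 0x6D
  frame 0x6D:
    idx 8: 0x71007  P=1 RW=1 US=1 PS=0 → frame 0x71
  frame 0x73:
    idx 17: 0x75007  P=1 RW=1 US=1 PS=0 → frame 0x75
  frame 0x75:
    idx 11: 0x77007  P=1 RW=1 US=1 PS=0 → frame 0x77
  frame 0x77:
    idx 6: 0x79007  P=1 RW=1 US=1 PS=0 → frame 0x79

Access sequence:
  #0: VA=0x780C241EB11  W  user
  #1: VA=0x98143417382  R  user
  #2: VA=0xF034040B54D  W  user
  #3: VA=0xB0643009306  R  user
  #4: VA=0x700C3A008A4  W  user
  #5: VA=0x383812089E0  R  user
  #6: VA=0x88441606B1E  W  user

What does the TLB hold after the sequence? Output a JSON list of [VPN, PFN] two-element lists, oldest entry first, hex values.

Walk each access:
#0 VA=0x780C241EB11 (w,user):
  [0] read 0x2F idx=15: raw=0x31007 flags P=1 W=1 U=1 S=0
  [1] read 0x31 idx=3: raw=0x34007 flags P=1 W=1 U=1 S=0
  [2] read 0x34 idx=18: raw=0x38007 flags P=1 W=1 U=1 S=0
  [3] read 0x38 idx=30: raw=0x39007 flags P=1 W=1 U=1 S=0
  → PA=0x39B11  (4 entries read)
#1 VA=0x98143417382 (r,user):
  [0] read 0x2F idx=19: raw=0x3C007 flags P=1 W=1 U=1 S=0
  [1] read 0x3C idx=5: raw=0x40007 flags P=1 W=1 U=1 S=0
  [2] read 0x40 idx=26: raw=0x42007 flags P=1 W=1 U=1 S=0
  [3] read 0x42 idx=23: raw=0x43007 flags P=1 W=1 U=1 S=0
  → PA=0x43382  (4 entries read)
#2 VA=0xF034040B54D (w,user):
  [0] read 0x2F idx=30: raw=0x47007 flags P=1 W=1 U=1 S=0
  [1] read 0x47 idx=13: raw=0x4B007 flags P=1 W=1 U=1 S=0
  [2] read 0x4B idx=2: raw=0x4E007 flags P=1 W=1 U=1 S=0
  [3] read 0x4E idx=11: raw=0x52003 flags P=1 W=1 U=0 S=0
  ✗ PROTECTION_VIOLATION  [4 reads]
#3 VA=0xB0643009306 (r,user):
  [0] read 0x2F idx=22: raw=0x56007 flags P=1 W=1 U=1 S=0
  [1] read 0x56 idx=25: raw=0x59007 flags P=1 W=1 U=1 S=0
  [2] read 0x59 idx=24: raw=0x5B007 flags P=1 W=1 U=1 S=0
  [3] read 0x5B idx=9: raw=0x5C003 flags P=1 W=1 U=0 S=0
  ✗ PROTECTION_VIOLATION  [4 reads]
#4 VA=0x700C3A008A4 (w,user):
  [0] read 0x2F idx=14: raw=0x60007 flags P=1 W=1 U=1 S=0
  [1] read 0x60 idx=3: raw=0x62007 flags P=1 W=1 U=1 S=0
  [2] read 0x62 idx=29: raw=0x4E004 flags P=0 W=0 U=1 S=0
  ✗ PAGE_NOT_PRESENT  [3 reads]
#5 VA=0x383812089E0 (r,user):
  [0] read 0x2F idx=7: raw=0x66007 flags P=1 W=1 U=1 S=0
  [1] read 0x66 idx=14: raw=0x6A007 flags P=1 W=1 U=1 S=0
  [2] read 0x6A idx=9: raw=0x6D007 flags P=1 W=1 U=1 S=0
  [3] read 0x6D idx=8: raw=0x71007 flags P=1 W=1 U=1 S=0
  → PA=0x719E0  (4 entries read)
#6 VA=0x88441606B1E (w,user):
  [0] read 0x2F idx=17: raw=0x73007 flags P=1 W=1 U=1 S=0
  [1] read 0x73 idx=17: raw=0x75007 flags P=1 W=1 U=1 S=0
  [2] read 0x75 idx=11: raw=0x77007 flags P=1 W=1 U=1 S=0
  [3] read 0x77 idx=6: raw=0x79007 flags P=1 W=1 U=1 S=0
  → PA=0x79B1E  (4 entries read)

TLB: [["0x780C241E", "0x39"], ["0x98143417", "0x43"], ["0x38381208", "0x71"], ["0x88441606", "0x79"]]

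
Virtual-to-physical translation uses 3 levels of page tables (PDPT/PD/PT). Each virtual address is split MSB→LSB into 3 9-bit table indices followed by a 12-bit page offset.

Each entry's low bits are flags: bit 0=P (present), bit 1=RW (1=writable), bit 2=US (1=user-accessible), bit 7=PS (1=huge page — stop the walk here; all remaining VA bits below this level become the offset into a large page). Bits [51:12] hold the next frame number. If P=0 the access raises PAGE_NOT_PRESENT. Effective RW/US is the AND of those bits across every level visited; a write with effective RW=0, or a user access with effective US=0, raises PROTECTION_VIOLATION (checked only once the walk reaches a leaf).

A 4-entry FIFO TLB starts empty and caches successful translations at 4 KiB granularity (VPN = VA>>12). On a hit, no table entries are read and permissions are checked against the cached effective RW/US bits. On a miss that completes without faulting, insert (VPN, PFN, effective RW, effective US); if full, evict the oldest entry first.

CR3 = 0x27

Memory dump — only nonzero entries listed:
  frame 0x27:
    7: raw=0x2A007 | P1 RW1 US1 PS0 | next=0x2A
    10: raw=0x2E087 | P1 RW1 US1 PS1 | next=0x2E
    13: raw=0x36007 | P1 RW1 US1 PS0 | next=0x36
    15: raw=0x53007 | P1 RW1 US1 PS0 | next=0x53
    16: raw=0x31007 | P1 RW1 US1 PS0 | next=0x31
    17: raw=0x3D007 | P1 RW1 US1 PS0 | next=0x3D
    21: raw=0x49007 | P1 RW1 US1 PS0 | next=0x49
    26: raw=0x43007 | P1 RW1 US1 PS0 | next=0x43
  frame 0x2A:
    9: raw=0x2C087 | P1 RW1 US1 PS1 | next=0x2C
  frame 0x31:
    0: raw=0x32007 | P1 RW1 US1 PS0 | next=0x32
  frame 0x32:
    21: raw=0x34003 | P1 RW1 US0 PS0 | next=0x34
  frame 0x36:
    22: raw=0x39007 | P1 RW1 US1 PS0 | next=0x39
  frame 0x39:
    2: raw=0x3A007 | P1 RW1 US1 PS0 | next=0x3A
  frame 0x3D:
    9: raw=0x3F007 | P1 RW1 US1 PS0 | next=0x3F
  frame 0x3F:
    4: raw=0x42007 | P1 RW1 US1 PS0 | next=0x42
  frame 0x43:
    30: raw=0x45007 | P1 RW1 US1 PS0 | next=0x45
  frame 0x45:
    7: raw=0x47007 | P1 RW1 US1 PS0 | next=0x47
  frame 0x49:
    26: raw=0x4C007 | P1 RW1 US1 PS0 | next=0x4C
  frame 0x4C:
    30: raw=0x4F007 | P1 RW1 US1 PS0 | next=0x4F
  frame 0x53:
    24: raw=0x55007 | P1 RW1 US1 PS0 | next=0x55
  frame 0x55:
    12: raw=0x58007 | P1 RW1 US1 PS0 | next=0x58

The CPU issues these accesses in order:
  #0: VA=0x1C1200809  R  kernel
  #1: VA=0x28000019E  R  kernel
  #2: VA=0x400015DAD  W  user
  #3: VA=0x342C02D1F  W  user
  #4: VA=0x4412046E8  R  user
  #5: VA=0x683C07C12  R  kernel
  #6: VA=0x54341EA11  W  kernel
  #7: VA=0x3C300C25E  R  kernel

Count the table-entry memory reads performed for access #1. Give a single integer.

Trace:
#0 VA=0x1C1200809 (r,kernel):
  lvl0: tbl 0x27, slot 7 ⇒ 0x2A007 (P1/RW1/US1/PS0)
  lvl1: tbl 0x2A, slot 9 ⇒ 0x2C087 (P1/RW1/US1/PS1)
  ⇒ phys 0x2C809 (huge @L1)  [2 reads]
#1 VA=0x28000019E (r,kernel):
  lvl0: tbl 0x27, slot 10 ⇒ 0x2E087 (P1/RW1/US1/PS1)
  ⇒ phys 0x2E19E (huge @L0)  [1 reads]
#2 VA=0x400015DAD (w,user):
  lvl0: tbl 0x27, slot 16 ⇒ 0x31007 (P1/RW1/US1/PS0)
  lvl1: tbl 0x31, slot 0 ⇒ 0x32007 (P1/RW1/US1/PS0)
  lvl2: tbl 0x32, slot 21 ⇒ 0x34003 (P1/RW1/US0/PS0)
  ✗ PROTECTION_VIOLATION  [3 reads]
#3 VA=0x342C02D1F (w,user):
  lvl0: tbl 0x27, slot 13 ⇒ 0x36007 (P1/RW1/US1/PS0)
  lvl1: tbl 0x36, slot 22 ⇒ 0x39007 (P1/RW1/US1/PS0)
  lvl2: tbl 0x39, slot 2 ⇒ 0x3A007 (P1/RW1/US1/PS0)
  ⇒ phys 0x3AD1F  [3 reads]
#4 VA=0x4412046E8 (r,user):
  lvl0: tbl 0x27, slot 17 ⇒ 0x3D007 (P1/RW1/US1/PS0)
  lvl1: tbl 0x3D, slot 9 ⇒ 0x3F007 (P1/RW1/US1/PS0)
  lvl2: tbl 0x3F, slot 4 ⇒ 0x42007 (P1/RW1/US1/PS0)
  ⇒ phys 0x426E8  [3 reads]
#5 VA=0x683C07C12 (r,kernel):
  lvl0: tbl 0x27, slot 26 ⇒ 0x43007 (P1/RW1/US1/PS0)
  lvl1: tbl 0x43, slot 30 ⇒ 0x45007 (P1/RW1/US1/PS0)
  lvl2: tbl 0x45, slot 7 ⇒ 0x47007 (P1/RW1/US1/PS0)
  ⇒ phys 0x47C12  [3 reads]
#6 VA=0x54341EA11 (w,kernel):
  lvl0: tbl 0x27, slot 21 ⇒ 0x49007 (P1/RW1/US1/PS0)
  lvl1: tbl 0x49, slot 26 ⇒ 0x4C007 (P1/RW1/US1/PS0)
  lvl2: tbl 0x4C, slot 30 ⇒ 0x4F007 (P1/RW1/US1/PS0)
  ⇒ phys 0x4FA11  [3 reads]
#7 VA=0x3C300C25E (r,kernel):
  lvl0: tbl 0x27, slot 15 ⇒ 0x53007 (P1/RW1/US1/PS0)
  lvl1: tbl 0x53, slot 24 ⇒ 0x55007 (P1/RW1/US1/PS0)
  lvl2: tbl 0x55, slot 12 ⇒ 0x58007 (P1/RW1/US1/PS0)
  ⇒ phys 0x5825E  [3 reads]

Entries read for #1: 1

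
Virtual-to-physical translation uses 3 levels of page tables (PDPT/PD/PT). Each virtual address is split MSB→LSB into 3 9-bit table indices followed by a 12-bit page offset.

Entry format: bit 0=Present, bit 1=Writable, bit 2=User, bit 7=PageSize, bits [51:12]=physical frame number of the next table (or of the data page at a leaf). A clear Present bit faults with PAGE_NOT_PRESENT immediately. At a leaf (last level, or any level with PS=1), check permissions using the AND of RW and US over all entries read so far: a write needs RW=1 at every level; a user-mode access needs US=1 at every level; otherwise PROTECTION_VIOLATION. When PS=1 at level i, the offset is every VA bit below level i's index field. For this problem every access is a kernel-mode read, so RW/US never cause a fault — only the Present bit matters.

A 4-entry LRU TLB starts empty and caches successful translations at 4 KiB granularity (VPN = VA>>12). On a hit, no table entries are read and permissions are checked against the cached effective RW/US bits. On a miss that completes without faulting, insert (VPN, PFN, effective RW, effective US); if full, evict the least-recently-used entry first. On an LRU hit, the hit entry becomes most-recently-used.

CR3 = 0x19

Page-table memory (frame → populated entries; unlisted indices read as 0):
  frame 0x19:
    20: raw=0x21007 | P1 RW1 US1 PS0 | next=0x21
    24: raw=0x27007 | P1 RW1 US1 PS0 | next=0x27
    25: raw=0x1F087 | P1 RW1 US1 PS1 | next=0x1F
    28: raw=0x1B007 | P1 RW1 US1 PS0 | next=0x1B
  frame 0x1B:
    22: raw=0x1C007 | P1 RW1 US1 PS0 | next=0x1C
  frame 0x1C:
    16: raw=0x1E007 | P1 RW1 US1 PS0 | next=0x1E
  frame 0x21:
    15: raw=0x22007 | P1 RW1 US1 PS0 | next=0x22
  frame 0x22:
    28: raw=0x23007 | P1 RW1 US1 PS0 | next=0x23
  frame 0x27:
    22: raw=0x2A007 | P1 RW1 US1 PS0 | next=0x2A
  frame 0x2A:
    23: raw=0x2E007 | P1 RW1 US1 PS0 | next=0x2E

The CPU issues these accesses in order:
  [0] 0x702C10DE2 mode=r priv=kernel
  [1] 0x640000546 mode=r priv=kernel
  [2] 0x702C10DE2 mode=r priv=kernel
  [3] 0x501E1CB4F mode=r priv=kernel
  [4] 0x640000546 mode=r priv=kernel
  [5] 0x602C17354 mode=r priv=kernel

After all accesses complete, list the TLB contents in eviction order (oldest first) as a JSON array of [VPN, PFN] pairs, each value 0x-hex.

Per-access translation:
#0 VA=0x702C10DE2 (r,kernel):
  lvl0: tbl 0x19, slot 28 ⇒ 0x1B007 (P1/RW1/US1/PS0)
  lvl1: tbl 0x1B, slot 22 ⇒ 0x1C007 (P1/RW1/US1/PS0)
  lvl2: tbl 0x1C, slot 16 ⇒ 0x1E007 (P1/RW1/US1/PS0)
  ✓ 0x1EDE2  — 3 lookups
#1 VA=0x640000546 (r,kernel):
  lvl0: tbl 0x19, slot 25 ⇒ 0x1F087 (P1/RW1/US1/PS1)
  ✓ 0x1F546 (huge @L0)  — 1 lookups
#2 VA=0x702C10DE2 (r,kernel):
  TLB hit vpn=0x702C10 → PA=0x1EDE2
#3 VA=0x501E1CB4F (r,kernel):
  lvl0: tbl 0x19, slot 20 ⇒ 0x21007 (P1/RW1/US1/PS0)
  lvl1: tbl 0x21, slot 15 ⇒ 0x22007 (P1/RW1/US1/PS0)
  lvl2: tbl 0x22, slot 28 ⇒ 0x23007 (P1/RW1/US1/PS0)
  ✓ 0x23B4F  — 3 lookups
#4 VA=0x640000546 (r,kernel):
  TLB hit vpn=0x640000 → PA=0x1F546
#5 VA=0x602C17354 (r,kernel):
  lvl0: tbl 0x19, slot 24 ⇒ 0x27007 (P1/RW1/US1/PS0)
  lvl1: tbl 0x27, slot 22 ⇒ 0x2A007 (P1/RW1/US1/PS0)
  lvl2: tbl 0x2A, slot 23 ⇒ 0x2E007 (P1/RW1/US1/PS0)
  ✓ 0x2E354  — 3 lookups

TLB: [["0x702C10", "0x1E"], ["0x501E1C", "0x23"], ["0x640000", "0x1F"], ["0x602C17", "0x2E"]]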